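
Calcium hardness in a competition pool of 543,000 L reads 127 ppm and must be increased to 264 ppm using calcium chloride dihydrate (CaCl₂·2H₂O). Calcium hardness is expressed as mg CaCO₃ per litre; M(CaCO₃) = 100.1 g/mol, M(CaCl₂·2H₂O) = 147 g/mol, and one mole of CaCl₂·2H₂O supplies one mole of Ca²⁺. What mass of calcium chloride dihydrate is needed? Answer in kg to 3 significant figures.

Hardness to add: (264 − 127) = 137 mg/L as CaCO₃ × 543,000 L = 74,390 g as CaCO₃.
Moles of Ca²⁺ (1 mol Ca²⁺ ≡ 1 mol CaCO₃): 74,390 / 100.1 g/mol = 743.2 mol.
Mass of CaCl₂·2H₂O: 743.2 × 147 = 109,200 g.

109 kg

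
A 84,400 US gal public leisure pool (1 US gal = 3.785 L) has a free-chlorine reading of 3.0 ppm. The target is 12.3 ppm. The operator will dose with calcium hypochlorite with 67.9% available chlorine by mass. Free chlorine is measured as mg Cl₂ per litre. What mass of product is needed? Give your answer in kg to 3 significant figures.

4.38 kg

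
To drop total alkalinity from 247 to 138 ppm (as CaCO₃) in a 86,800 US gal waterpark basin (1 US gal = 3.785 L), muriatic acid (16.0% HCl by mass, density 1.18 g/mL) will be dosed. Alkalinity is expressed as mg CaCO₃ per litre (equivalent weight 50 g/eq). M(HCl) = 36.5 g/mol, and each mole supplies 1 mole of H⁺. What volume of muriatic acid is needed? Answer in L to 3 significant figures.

138 L

Volume: 86,800 US gal × 3.785 L/gal = 328,538 L.
Alkalinity to neutralize: (247 − 138) = 109 mg/L as CaCO₃ × 328,538 L = 35,810 g as CaCO₃.
Equivalents of H⁺ required: 35,810 ÷ 50 g/eq = 716.2 eq = 716.2 mol HCl.
Mass of HCl: 716.2 × 36.5 = 26,140 g.
Mass of 16.0% solution: 26,140 / 0.16 = 163,400 g.
Volume: 163,400 g ÷ 1.18 g/mL = 138,500 mL.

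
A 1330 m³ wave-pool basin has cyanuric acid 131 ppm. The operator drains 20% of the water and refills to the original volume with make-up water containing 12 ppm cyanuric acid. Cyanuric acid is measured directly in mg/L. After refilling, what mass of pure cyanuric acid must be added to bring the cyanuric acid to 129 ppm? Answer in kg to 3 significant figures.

Volume: 1330 m³ = 1,330,000 L.
After draining 20% and refilling: 131 × 0.80 + 12 × 0.20 = 107.2 ppm.
Deficit to target: 129 − 107.2 = 21.8 mg/L.
Mass: 21.8 mg/L × 1,330,000 L = 28,990 g cyanuric acid.

29.0 kg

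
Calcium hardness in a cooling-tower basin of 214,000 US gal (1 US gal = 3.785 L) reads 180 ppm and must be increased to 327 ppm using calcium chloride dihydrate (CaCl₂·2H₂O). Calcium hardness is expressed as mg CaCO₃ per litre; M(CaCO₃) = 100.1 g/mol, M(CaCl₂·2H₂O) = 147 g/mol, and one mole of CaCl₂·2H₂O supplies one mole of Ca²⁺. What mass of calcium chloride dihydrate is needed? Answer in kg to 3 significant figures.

175 kg

Volume: 214,000 US gal × 3.785 L/gal = 809,990 L.
Hardness to add: (327 − 180) = 147 mg/L as CaCO₃ × 809,990 L = 119,100 g as CaCO₃.
Moles of Ca²⁺ (1 mol Ca²⁺ ≡ 1 mol CaCO₃): 119,100 / 100.1 g/mol = 1189 mol.
Mass of CaCl₂·2H₂O: 1189 × 147 = 174,900 g.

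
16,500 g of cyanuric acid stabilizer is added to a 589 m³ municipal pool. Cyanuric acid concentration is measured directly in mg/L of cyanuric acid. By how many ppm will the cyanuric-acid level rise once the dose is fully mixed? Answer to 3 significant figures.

Volume: 589 m³ = 589,000 L.
Rise: 16,500 g / 589,000 L × 1000 = 28.01 mg/L.

28.0 ppm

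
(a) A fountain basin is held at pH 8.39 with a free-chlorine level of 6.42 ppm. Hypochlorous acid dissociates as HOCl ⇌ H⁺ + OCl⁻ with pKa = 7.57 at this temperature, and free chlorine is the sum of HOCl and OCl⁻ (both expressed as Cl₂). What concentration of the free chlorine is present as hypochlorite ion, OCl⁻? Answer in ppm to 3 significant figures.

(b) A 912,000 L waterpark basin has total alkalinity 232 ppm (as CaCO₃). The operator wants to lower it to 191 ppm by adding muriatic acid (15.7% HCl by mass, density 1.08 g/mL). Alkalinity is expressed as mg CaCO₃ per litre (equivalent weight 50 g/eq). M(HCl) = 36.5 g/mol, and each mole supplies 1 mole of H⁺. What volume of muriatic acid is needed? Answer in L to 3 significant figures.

(a) 5.58 ppm; (b) 161 L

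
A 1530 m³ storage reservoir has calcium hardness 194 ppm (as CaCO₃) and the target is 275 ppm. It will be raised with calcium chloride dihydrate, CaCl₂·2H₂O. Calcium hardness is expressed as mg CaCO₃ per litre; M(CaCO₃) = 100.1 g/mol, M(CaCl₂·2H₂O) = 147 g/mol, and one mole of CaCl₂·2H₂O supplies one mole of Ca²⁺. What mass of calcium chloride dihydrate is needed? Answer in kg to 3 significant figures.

Volume: 1530 m³ = 1,530,000 L.
Hardness to add: (275 − 194) = 81 mg/L as CaCO₃ × 1,530,000 L = 123,900 g as CaCO₃.
Moles of Ca²⁺ (1 mol Ca²⁺ ≡ 1 mol CaCO₃): 123,900 / 100.1 g/mol = 1238 mol.
Mass of CaCl₂·2H₂O: 1238 × 147 = 182,000 g.

182 kg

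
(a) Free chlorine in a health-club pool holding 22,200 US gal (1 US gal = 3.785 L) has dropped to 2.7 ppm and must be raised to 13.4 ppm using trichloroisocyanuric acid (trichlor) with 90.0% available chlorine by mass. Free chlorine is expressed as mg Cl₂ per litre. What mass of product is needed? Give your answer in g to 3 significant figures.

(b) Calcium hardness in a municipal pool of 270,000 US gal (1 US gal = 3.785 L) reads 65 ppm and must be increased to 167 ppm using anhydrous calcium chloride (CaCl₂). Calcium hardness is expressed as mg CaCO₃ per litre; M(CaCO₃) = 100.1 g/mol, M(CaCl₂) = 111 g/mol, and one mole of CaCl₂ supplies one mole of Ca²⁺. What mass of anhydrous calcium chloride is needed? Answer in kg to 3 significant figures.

(a) 999 g; (b) 116 kg

(a) Volume: 22,200 US gal × 3.785 L/gal = 84,027 L.
(a) Chlorine deficit: 13.4 − 2.7 = 10.7 ppm = 10.7 mg/L as Cl₂.
(a) Cl₂ equivalent needed: 10.7 mg/L × 84,027 L = 899,100 mg = 899.1 g.
(a) Product at 90.0% available chlorine: 899.1 / 0.9 = 999 g.

(b) Volume: 270,000 US gal × 3.785 L/gal = 1,021,950 L.
(b) Hardness to add: (167 − 65) = 102 mg/L as CaCO₃ × 1,021,950 L = 104,200 g as CaCO₃.
(b) Moles of Ca²⁺ (1 mol Ca²⁺ ≡ 1 mol CaCO₃): 104,200 / 100.1 g/mol = 1041 mol.
(b) Mass of CaCl₂: 1041 × 111 = 115,600 g.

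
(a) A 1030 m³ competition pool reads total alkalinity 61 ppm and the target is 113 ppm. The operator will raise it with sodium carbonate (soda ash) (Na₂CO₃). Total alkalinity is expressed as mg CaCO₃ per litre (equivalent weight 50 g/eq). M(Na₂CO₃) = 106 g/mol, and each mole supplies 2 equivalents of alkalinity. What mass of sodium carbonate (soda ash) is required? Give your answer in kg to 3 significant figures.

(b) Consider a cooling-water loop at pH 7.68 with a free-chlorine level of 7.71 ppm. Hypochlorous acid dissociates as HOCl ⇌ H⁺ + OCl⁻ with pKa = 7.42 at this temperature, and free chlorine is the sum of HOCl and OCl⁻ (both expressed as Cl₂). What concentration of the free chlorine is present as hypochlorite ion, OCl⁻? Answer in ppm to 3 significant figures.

(a) 56.8 kg; (b) 4.98 ppm

(a) Volume: 1030 m³ = 1,030,000 L.
(a) Alkalinity to add: (113 − 61) = 52 mg/L as CaCO₃ × 1,030,000 L = 53,560 g as CaCO₃.
(a) Equivalents: 53,560 g ÷ 50 g/eq = 1071 eq.
(a) Each mole of Na₂CO₃ supplies 2 eq, so 1071 / 2 = 535.6 mol.
(a) Mass: 535.6 mol × 106 g/mol = 56,770 g.

(b) [OCl⁻]/[HOCl] = 10^(pH − pKa) = 10^(7.68 − 7.42) = 10^0.26 = 1.82.
(b) Fraction as HOCl = 1 / (1 + 1.82) = 0.3546.
(b) OCl⁻ = (1 − 0.3546) × 7.71 ppm = 4.976 ppm.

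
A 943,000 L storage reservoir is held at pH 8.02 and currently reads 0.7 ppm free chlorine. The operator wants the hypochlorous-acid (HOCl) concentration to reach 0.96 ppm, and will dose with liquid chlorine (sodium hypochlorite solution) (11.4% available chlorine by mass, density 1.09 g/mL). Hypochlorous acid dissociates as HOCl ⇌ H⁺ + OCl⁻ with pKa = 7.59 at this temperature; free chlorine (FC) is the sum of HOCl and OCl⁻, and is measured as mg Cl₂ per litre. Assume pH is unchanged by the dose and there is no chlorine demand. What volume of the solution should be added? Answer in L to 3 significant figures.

21.6 L

[OCl⁻]/[HOCl] = 10^(pH − pKa) = 10^(8.02 − 7.59) = 2.692; fraction as HOCl = 1/(1 + 2.692) = 0.2709.
Free chlorine required for 0.96 ppm HOCl: 0.96 / 0.2709 = 3.544 ppm.
FC to add: 3.544 − 0.7 = 2.844 mg/L as Cl₂.
Cl₂ equivalent: 2.844 mg/L × 943,000 L = 2682 g.
Product at 11.4% available Cl: 2682 / 0.114 = 23,520 g.
Volume: 23,520 g ÷ 1.09 g/mL = 21,580 mL.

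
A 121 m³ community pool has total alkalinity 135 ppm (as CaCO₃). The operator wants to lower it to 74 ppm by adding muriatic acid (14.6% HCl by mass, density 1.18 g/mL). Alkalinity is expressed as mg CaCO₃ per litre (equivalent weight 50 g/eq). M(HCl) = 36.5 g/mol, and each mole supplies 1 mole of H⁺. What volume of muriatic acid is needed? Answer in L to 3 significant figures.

Volume: 121 m³ = 121,000 L.
Alkalinity to neutralize: (135 − 74) = 61 mg/L as CaCO₃ × 121,000 L = 7381 g as CaCO₃.
Equivalents of H⁺ required: 7381 ÷ 50 g/eq = 147.6 eq = 147.6 mol HCl.
Mass of HCl: 147.6 × 36.5 = 5388 g.
Mass of 14.6% solution: 5388 / 0.146 = 36,900 g.
Volume: 36,900 g ÷ 1.18 g/mL = 31,280 mL.

31.3 L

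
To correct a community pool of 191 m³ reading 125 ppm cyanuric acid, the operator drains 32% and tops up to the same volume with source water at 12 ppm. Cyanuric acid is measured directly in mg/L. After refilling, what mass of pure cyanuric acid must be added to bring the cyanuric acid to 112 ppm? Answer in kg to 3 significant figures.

Volume: 191 m³ = 191,000 L.
After draining 32% and refilling: 125 × 0.68 + 12 × 0.32 = 88.84 ppm.
Deficit to target: 112 − 88.84 = 23.16 mg/L.
Mass: 23.16 mg/L × 191,000 L = 4424 g cyanuric acid.

4.42 kg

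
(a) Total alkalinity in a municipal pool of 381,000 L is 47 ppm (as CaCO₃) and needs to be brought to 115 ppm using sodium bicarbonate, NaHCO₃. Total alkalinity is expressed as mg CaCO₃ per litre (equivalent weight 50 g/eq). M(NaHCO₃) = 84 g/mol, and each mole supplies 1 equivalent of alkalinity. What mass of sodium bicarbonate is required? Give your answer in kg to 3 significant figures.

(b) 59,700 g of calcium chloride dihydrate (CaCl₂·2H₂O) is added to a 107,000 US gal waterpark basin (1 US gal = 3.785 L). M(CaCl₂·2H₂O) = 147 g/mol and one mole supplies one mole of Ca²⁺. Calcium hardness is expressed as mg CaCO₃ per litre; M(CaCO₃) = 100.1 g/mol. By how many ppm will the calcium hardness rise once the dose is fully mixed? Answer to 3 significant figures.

(a) Alkalinity to add: (115 − 47) = 68 mg/L as CaCO₃ × 381,000 L = 25,910 g as CaCO₃.
(a) Equivalents: 25,910 g ÷ 50 g/eq = 518.2 eq.
(a) NaHCO₃ supplies 1 eq per mole → 518.2 mol.
(a) Mass: 518.2 mol × 84 g/mol = 43,530 g.

(b) Volume: 107,000 US gal × 3.785 L/gal = 404,995 L.
(b) Moles of Ca²⁺: 59,700 g ÷ 147 g/mol = 406.1 mol.
(b) As CaCO₃: 406.1 mol × 100.1 g/mol = 40,650 g.
(b) Rise: 40,650 g / 404,995 L × 1000 = 100.4 mg/L.

(a) 43.5 kg; (b) 100 ppm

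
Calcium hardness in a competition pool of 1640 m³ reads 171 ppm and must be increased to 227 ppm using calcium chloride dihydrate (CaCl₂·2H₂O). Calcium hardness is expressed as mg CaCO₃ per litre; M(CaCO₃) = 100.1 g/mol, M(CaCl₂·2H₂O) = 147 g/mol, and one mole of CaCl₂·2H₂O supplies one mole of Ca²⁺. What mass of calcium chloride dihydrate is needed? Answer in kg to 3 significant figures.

135 kg

Volume: 1640 m³ = 1,640,000 L.
Hardness to add: (227 − 171) = 56 mg/L as CaCO₃ × 1,640,000 L = 91,840 g as CaCO₃.
Moles of Ca²⁺ (1 mol Ca²⁺ ≡ 1 mol CaCO₃): 91,840 / 100.1 g/mol = 917.5 mol.
Mass of CaCl₂·2H₂O: 917.5 × 147 = 134,900 g.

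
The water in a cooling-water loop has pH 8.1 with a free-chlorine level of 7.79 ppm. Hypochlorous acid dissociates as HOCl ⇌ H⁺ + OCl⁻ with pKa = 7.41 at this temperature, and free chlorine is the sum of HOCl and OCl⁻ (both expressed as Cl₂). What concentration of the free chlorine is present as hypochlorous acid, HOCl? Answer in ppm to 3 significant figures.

[OCl⁻]/[HOCl] = 10^(pH − pKa) = 10^(8.1 − 7.41) = 10^0.69 = 4.898.
Fraction as HOCl = 1 / (1 + 4.898) = 0.1696.
HOCl = 0.1696 × 7.79 ppm = 1.321 ppm.

1.32 ppm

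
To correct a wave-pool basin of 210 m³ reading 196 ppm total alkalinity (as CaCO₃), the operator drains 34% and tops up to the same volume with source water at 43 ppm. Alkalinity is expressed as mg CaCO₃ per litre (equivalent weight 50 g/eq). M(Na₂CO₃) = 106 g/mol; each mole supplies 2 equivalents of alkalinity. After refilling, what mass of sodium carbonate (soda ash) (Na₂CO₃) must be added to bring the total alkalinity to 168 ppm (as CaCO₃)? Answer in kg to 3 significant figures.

Volume: 210 m³ = 210,000 L.
After draining 34% and refilling: 196 × 0.66 + 43 × 0.34 = 143.98 ppm.
Deficit to target: 168 − 143.98 = 24.02 mg/L.
As CaCO₃: 24.02 mg/L × 210,000 L = 5044 g; ÷ 50 g/eq ÷ 2 = 50.44 mol Na₂CO₃.
Mass: 50.44 × 106 = 5347 g.

5.35 kg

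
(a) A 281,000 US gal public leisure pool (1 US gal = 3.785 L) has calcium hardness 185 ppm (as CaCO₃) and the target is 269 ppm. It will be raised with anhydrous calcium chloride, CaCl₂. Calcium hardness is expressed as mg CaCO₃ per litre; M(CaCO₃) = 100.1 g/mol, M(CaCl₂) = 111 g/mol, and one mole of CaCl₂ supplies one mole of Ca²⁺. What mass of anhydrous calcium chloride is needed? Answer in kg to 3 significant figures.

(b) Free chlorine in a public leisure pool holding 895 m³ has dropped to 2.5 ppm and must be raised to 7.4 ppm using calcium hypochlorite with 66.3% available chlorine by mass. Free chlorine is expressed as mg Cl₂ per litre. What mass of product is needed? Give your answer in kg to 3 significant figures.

(a) Volume: 281,000 US gal × 3.785 L/gal = 1,063,585 L.
(a) Hardness to add: (269 − 185) = 84 mg/L as CaCO₃ × 1,063,585 L = 89,340 g as CaCO₃.
(a) Moles of Ca²⁺ (1 mol Ca²⁺ ≡ 1 mol CaCO₃): 89,340 / 100.1 g/mol = 892.5 mol.
(a) Mass of CaCl₂: 892.5 × 111 = 99,070 g.

(b) Volume: 895 m³ = 895,000 L.
(b) Chlorine deficit: 7.4 − 2.5 = 4.9 ppm = 4.9 mg/L as Cl₂.
(b) Cl₂ equivalent needed: 4.9 mg/L × 895,000 L = 4,386,000 mg = 4386 g.
(b) Product at 66.3% available chlorine: 4386 / 0.663 = 6615 g.

(a) 99.1 kg; (b) 6.61 kg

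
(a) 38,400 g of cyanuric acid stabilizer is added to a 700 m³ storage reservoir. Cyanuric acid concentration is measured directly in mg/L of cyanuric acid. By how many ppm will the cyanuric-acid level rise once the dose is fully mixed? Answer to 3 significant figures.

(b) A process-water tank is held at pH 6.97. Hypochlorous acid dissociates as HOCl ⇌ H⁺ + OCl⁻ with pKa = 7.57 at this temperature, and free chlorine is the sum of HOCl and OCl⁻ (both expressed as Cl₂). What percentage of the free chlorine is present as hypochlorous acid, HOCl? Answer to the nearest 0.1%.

(a) Volume: 700 m³ = 700,000 L.
(a) Rise: 38,400 g / 700,000 L × 1000 = 54.86 mg/L.

(b) [OCl⁻]/[HOCl] = 10^(pH − pKa) = 10^(6.97 − 7.57) = 10^-0.60 = 0.2512.
(b) Fraction as HOCl = 1 / (1 + 0.2512) = 0.7992.

(a) 54.9 ppm; (b) 79.9%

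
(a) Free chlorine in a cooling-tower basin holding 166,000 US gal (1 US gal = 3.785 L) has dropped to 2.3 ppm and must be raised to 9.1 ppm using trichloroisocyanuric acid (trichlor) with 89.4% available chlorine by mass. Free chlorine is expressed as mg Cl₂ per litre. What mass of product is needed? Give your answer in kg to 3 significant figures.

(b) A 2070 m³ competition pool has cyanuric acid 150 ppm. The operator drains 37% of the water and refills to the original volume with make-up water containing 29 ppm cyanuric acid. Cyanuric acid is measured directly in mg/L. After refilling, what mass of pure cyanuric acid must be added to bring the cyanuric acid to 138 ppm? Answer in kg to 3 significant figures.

(a) 4.78 kg; (b) 67.8 kg

(a) Volume: 166,000 US gal × 3.785 L/gal = 628,310 L.
(a) Chlorine deficit: 9.1 − 2.3 = 6.8 ppm = 6.8 mg/L as Cl₂.
(a) Cl₂ equivalent needed: 6.8 mg/L × 628,310 L = 4,273,000 mg = 4273 g.
(a) Product at 89.4% available chlorine: 4273 / 0.894 = 4779 g.

(b) Volume: 2070 m³ = 2,070,000 L.
(b) After draining 37% and refilling: 150 × 0.63 + 29 × 0.37 = 105.23 ppm.
(b) Deficit to target: 138 − 105.23 = 32.77 mg/L.
(b) Mass: 32.77 mg/L × 2,070,000 L = 67,830 g cyanuric acid.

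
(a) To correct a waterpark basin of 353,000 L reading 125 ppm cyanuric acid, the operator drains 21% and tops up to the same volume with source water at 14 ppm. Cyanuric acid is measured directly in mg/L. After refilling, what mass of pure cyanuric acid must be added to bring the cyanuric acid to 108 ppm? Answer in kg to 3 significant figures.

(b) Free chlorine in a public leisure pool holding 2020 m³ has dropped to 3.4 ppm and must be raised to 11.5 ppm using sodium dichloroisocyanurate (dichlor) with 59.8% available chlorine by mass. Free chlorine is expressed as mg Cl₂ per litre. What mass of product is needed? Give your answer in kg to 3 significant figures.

(a) After draining 21% and refilling: 125 × 0.79 + 14 × 0.21 = 101.69 ppm.
(a) Deficit to target: 108 − 101.69 = 6.31 mg/L.
(a) Mass: 6.31 mg/L × 353,000 L = 2227 g cyanuric acid.

(b) Volume: 2020 m³ = 2,020,000 L.
(b) Chlorine deficit: 11.5 − 3.4 = 8.1 ppm = 8.1 mg/L as Cl₂.
(b) Cl₂ equivalent needed: 8.1 mg/L × 2,020,000 L = 16,360,000 mg = 16,360 g.
(b) Product at 59.8% available chlorine: 16,360 / 0.598 = 27,360 g.

(a) 2.23 kg; (b) 27.4 kg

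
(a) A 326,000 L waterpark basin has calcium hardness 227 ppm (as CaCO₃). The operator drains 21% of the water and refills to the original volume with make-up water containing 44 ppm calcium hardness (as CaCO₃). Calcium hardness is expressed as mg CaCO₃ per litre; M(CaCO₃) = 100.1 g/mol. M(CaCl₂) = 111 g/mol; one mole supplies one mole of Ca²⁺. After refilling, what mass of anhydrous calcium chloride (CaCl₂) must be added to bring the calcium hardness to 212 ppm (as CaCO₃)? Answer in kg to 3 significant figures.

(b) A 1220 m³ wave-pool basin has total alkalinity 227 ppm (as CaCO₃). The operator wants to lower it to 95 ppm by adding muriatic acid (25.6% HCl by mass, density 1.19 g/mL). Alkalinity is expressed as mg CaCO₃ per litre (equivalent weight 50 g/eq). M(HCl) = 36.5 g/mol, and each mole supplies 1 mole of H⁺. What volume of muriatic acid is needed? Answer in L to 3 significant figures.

(a) After draining 21% and refilling: 227 × 0.79 + 44 × 0.21 = 188.57 ppm.
(a) Deficit to target: 212 − 188.57 = 23.43 mg/L.
(a) As CaCO₃: 23.43 mg/L × 326,000 L = 7638 g; ÷ 100.1 = 76.31 mol Ca²⁺.
(a) Mass: 76.31 × 111 = 8470 g.

(b) Volume: 1220 m³ = 1,220,000 L.
(b) Alkalinity to neutralize: (227 − 95) = 132 mg/L as CaCO₃ × 1,220,000 L = 161,000 g as CaCO₃.
(b) Equivalents of H⁺ required: 161,000 ÷ 50 g/eq = 3221 eq = 3221 mol HCl.
(b) Mass of HCl: 3221 × 36.5 = 117,600 g.
(b) Mass of 25.6% solution: 117,600 / 0.256 = 459,200 g.
(b) Volume: 459,200 g ÷ 1.19 g/mL = 385,900 mL.

(a) 8.47 kg; (b) 386 L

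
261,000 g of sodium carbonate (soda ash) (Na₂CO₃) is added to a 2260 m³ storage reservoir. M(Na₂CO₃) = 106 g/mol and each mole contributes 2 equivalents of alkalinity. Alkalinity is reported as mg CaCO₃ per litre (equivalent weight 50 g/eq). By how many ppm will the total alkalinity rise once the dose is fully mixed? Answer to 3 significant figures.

Volume: 2260 m³ = 2,260,000 L.
Moles of Na₂CO₃: 261,000 g ÷ 106 g/mol = 2462 mol → 4925 eq of alkalinity.
As CaCO₃: 4925 eq × 50 g/eq = 246,200 g.
Rise: 246,200 g / 2,260,000 L × 1000 = 108.9 mg/L.

109 ppm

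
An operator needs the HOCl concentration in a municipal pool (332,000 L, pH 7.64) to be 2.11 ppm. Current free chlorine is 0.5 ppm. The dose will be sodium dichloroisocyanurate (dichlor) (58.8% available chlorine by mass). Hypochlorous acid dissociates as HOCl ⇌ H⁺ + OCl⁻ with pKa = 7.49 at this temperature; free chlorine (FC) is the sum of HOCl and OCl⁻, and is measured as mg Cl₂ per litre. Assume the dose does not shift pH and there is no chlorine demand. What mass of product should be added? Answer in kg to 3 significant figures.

2.59 kg

[OCl⁻]/[HOCl] = 10^(pH − pKa) = 10^(7.64 − 7.49) = 1.413; fraction as HOCl = 1/(1 + 1.413) = 0.4145.
Free chlorine required for 2.11 ppm HOCl: 2.11 / 0.4145 = 5.09 ppm.
FC to add: 5.09 − 0.5 = 4.59 mg/L as Cl₂.
Cl₂ equivalent: 4.59 mg/L × 332,000 L = 1524 g.
Product at 58.8% available Cl: 1524 / 0.588 = 2592 g.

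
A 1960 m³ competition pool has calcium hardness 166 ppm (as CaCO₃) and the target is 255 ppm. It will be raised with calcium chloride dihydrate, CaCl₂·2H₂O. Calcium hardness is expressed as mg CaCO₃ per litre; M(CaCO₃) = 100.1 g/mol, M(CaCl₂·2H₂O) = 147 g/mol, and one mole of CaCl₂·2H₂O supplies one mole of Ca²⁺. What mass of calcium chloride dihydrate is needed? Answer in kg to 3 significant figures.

Volume: 1960 m³ = 1,960,000 L.
Hardness to add: (255 − 166) = 89 mg/L as CaCO₃ × 1,960,000 L = 174,400 g as CaCO₃.
Moles of Ca²⁺ (1 mol Ca²⁺ ≡ 1 mol CaCO₃): 174,400 / 100.1 g/mol = 1743 mol.
Mass of CaCl₂·2H₂O: 1743 × 147 = 256,200 g.

256 kg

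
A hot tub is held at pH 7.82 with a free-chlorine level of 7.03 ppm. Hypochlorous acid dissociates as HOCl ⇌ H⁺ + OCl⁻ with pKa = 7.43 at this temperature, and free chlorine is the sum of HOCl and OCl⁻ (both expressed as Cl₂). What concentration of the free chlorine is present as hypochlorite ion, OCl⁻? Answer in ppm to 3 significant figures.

5.00 ppm

[OCl⁻]/[HOCl] = 10^(pH − pKa) = 10^(7.82 − 7.43) = 10^0.39 = 2.455.
Fraction as HOCl = 1 / (1 + 2.455) = 0.2895.
OCl⁻ = (1 − 0.2895) × 7.03 ppm = 4.995 ppm.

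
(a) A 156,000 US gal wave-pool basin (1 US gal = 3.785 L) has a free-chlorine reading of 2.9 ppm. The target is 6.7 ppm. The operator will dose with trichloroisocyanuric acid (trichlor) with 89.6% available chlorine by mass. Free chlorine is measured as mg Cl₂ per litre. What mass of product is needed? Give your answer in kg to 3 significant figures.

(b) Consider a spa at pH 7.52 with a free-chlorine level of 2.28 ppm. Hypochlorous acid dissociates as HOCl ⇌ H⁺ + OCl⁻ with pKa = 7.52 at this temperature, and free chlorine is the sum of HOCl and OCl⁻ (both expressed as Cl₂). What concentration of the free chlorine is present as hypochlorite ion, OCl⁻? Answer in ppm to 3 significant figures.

(a) 2.50 kg; (b) 1.14 ppm

(a) Volume: 156,000 US gal × 3.785 L/gal = 590,460 L.
(a) Chlorine deficit: 6.7 − 2.9 = 3.8 ppm = 3.8 mg/L as Cl₂.
(a) Cl₂ equivalent needed: 3.8 mg/L × 590,460 L = 2,244,000 mg = 2244 g.
(a) Product at 89.6% available chlorine: 2244 / 0.896 = 2504 g.

(b) [OCl⁻]/[HOCl] = 10^(pH − pKa) = 10^(7.52 − 7.52) = 10^0.00 = 1.
(b) Fraction as HOCl = 1 / (1 + 1) = 0.5.
(b) OCl⁻ = (1 − 0.5) × 2.28 ppm = 1.14 ppm.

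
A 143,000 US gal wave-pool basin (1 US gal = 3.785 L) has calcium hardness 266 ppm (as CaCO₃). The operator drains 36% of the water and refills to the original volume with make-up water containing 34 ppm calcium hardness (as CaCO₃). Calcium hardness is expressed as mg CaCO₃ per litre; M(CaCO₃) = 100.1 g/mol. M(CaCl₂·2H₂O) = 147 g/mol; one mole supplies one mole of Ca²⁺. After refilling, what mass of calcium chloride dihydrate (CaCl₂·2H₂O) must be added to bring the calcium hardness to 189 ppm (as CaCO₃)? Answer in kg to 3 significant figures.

Volume: 143,000 US gal × 3.785 L/gal = 541,255 L.
After draining 36% and refilling: 266 × 0.64 + 34 × 0.36 = 182.48 ppm.
Deficit to target: 189 − 182.48 = 6.52 mg/L.
As CaCO₃: 6.52 mg/L × 541,255 L = 3529 g; ÷ 100.1 = 35.25 mol Ca²⁺.
Mass: 35.25 × 147 = 5182 g.

5.18 kg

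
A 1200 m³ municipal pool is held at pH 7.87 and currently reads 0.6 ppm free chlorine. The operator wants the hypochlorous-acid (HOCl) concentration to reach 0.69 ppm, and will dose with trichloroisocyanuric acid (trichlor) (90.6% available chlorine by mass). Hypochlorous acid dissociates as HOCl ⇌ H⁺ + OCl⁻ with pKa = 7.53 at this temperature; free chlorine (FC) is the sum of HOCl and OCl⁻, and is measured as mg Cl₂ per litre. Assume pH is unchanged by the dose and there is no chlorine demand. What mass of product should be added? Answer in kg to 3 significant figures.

2.12 kg

Volume: 1200 m³ = 1,200,000 L.
[OCl⁻]/[HOCl] = 10^(pH − pKa) = 10^(7.87 − 7.53) = 2.188; fraction as HOCl = 1/(1 + 2.188) = 0.3137.
Free chlorine required for 0.69 ppm HOCl: 0.69 / 0.3137 = 2.2 ppm.
FC to add: 2.2 − 0.6 = 1.6 mg/L as Cl₂.
Cl₂ equivalent: 1.6 mg/L × 1,200,000 L = 1919 g.
Product at 90.6% available Cl: 1919 / 0.906 = 2119 g.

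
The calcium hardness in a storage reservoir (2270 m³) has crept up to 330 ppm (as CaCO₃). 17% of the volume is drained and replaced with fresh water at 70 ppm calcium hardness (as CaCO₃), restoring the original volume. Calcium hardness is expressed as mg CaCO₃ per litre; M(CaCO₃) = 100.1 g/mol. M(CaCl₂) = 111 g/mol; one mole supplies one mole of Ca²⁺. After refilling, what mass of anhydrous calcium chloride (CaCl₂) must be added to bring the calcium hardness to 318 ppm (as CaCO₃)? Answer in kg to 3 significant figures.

Volume: 2270 m³ = 2,270,000 L.
After draining 17% and refilling: 330 × 0.83 + 70 × 0.17 = 285.8 ppm.
Deficit to target: 318 − 285.8 = 32.2 mg/L.
As CaCO₃: 32.2 mg/L × 2,270,000 L = 73,090 g; ÷ 100.1 = 730.2 mol Ca²⁺.
Mass: 730.2 × 111 = 81,050 g.

81.1 kg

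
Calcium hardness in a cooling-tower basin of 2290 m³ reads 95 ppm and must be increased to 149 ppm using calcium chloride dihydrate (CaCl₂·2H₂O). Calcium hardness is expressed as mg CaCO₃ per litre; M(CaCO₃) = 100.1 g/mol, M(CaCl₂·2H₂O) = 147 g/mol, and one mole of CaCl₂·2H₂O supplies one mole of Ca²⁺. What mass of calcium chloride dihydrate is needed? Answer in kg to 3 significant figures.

Volume: 2290 m³ = 2,290,000 L.
Hardness to add: (149 − 95) = 54 mg/L as CaCO₃ × 2,290,000 L = 123,700 g as CaCO₃.
Moles of Ca²⁺ (1 mol Ca²⁺ ≡ 1 mol CaCO₃): 123,700 / 100.1 g/mol = 1235 mol.
Mass of CaCl₂·2H₂O: 1235 × 147 = 181,600 g.

182 kg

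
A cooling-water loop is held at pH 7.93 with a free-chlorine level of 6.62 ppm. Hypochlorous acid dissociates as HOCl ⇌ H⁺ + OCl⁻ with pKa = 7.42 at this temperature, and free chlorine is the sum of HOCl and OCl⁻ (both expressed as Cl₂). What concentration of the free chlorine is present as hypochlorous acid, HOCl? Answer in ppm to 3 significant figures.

[OCl⁻]/[HOCl] = 10^(pH − pKa) = 10^(7.93 − 7.42) = 10^0.51 = 3.236.
Fraction as HOCl = 1 / (1 + 3.236) = 0.2361.
HOCl = 0.2361 × 6.62 ppm = 1.563 ppm.

1.56 ppm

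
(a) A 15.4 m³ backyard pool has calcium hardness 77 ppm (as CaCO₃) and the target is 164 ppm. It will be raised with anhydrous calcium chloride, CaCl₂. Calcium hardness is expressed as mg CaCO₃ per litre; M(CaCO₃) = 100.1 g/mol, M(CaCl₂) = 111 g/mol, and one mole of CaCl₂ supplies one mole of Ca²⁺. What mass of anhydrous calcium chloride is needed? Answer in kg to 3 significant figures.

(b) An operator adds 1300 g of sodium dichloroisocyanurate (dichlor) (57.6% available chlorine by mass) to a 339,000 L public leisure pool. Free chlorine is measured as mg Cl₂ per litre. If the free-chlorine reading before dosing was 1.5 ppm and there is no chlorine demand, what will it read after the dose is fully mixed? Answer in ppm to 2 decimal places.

(a) Volume: 15.4 m³ = 15,400 L.
(a) Hardness to add: (164 − 77) = 87 mg/L as CaCO₃ × 15,400 L = 1340 g as CaCO₃.
(a) Moles of Ca²⁺ (1 mol Ca²⁺ ≡ 1 mol CaCO₃): 1340 / 100.1 g/mol = 13.38 mol.
(a) Mass of CaCl₂: 13.38 × 111 = 1486 g.

(b) Available chlorine delivered: 1300 g × 0.576 = 748.8 g as Cl₂.
(b) Concentration rise: 748.8 g / 339,000 L = 2.209 mg/L = 2.21 ppm.
(b) Final FC: 1.5 + 2.21 = 3.71 ppm.

(a) 1.49 kg; (b) 3.71 ppm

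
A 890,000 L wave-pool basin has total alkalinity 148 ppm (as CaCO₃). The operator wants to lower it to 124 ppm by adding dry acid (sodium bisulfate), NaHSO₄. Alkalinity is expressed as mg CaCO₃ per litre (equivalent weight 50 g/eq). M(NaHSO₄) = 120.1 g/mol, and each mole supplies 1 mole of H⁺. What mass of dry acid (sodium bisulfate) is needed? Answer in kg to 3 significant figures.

Alkalinity to neutralize: (148 − 124) = 24 mg/L as CaCO₃ × 890,000 L = 21,360 g as CaCO₃.
Equivalents of H⁺ required: 21,360 ÷ 50 g/eq = 427.2 eq = 427.2 mol NaHSO₄.
Mass of NaHSO₄: 427.2 × 120.1 = 51,310 g.

51.3 kg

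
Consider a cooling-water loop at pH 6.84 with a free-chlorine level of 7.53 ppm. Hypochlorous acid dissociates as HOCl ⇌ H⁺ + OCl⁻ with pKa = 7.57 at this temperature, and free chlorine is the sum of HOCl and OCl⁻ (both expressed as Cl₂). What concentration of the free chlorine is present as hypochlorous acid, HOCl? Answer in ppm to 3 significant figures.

[OCl⁻]/[HOCl] = 10^(pH − pKa) = 10^(6.84 − 7.57) = 10^-0.73 = 0.1862.
Fraction as HOCl = 1 / (1 + 0.1862) = 0.843.
HOCl = 0.843 × 7.53 ppm = 6.348 ppm.

6.35 ppm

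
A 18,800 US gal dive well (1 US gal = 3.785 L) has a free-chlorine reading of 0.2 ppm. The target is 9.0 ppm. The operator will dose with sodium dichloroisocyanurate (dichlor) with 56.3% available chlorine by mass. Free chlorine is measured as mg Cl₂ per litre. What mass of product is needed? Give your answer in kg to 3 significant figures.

Volume: 18,800 US gal × 3.785 L/gal = 71,158 L.
Chlorine deficit: 9.0 − 0.2 = 8.8 ppm = 8.8 mg/L as Cl₂.
Cl₂ equivalent needed: 8.8 mg/L × 71,158 L = 626,200 mg = 626.2 g.
Product at 56.3% available chlorine: 626.2 / 0.563 = 1112 g.

1.11 kg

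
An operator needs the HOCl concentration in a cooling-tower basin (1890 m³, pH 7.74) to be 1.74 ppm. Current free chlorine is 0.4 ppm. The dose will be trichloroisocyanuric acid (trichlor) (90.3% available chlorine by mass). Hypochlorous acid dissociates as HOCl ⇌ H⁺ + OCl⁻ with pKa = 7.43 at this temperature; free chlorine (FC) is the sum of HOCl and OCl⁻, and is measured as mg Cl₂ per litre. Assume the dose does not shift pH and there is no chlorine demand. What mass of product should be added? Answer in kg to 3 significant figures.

10.2 kg

Volume: 1890 m³ = 1,890,000 L.
[OCl⁻]/[HOCl] = 10^(pH − pKa) = 10^(7.74 − 7.43) = 2.042; fraction as HOCl = 1/(1 + 2.042) = 0.3288.
Free chlorine required for 1.74 ppm HOCl: 1.74 / 0.3288 = 5.293 ppm.
FC to add: 5.293 − 0.4 = 4.893 mg/L as Cl₂.
Cl₂ equivalent: 4.893 mg/L × 1,890,000 L = 9247 g.
Product at 90.3% available Cl: 9247 / 0.903 = 10,240 g.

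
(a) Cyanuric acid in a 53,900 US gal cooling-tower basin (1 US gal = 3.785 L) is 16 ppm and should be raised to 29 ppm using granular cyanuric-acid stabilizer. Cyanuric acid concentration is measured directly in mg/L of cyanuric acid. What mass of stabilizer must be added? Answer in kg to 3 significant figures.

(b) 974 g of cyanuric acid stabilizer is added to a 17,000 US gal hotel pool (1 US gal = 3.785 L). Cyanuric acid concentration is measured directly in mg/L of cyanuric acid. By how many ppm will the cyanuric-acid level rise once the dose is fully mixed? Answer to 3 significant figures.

(a) 2.65 kg; (b) 15.1 ppm

(a) Volume: 53,900 US gal × 3.785 L/gal = 204,012 L.
(a) CYA to add: (29 − 16) = 13 mg/L × 204,012 L = 2652 g cyanuric acid.

(b) Volume: 17,000 US gal × 3.785 L/gal = 64,345 L.
(b) Rise: 974 g / 64,345 L × 1000 = 15.14 mg/L.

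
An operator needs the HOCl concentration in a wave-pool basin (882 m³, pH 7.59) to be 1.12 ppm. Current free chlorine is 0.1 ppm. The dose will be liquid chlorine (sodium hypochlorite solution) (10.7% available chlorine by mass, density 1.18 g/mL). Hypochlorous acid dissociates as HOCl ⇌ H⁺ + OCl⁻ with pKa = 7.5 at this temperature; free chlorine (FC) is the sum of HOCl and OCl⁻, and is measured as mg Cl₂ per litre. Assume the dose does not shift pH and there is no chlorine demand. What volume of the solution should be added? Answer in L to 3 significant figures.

16.8 L

Volume: 882 m³ = 882,000 L.
[OCl⁻]/[HOCl] = 10^(pH − pKa) = 10^(7.59 − 7.5) = 1.23; fraction as HOCl = 1/(1 + 1.23) = 0.4484.
Free chlorine required for 1.12 ppm HOCl: 1.12 / 0.4484 = 2.498 ppm.
FC to add: 2.498 − 0.1 = 2.398 mg/L as Cl₂.
Cl₂ equivalent: 2.398 mg/L × 882,000 L = 2115 g.
Product at 10.7% available Cl: 2115 / 0.107 = 19,770 g.
Volume: 19,770 g ÷ 1.18 g/mL = 16,750 mL.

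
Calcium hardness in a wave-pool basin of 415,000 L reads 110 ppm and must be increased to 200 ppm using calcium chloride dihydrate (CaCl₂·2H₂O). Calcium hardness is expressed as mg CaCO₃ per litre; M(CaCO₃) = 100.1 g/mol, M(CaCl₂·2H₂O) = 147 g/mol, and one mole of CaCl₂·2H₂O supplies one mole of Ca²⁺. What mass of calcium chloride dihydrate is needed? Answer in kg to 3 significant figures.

Hardness to add: (200 − 110) = 90 mg/L as CaCO₃ × 415,000 L = 37,350 g as CaCO₃.
Moles of Ca²⁺ (1 mol Ca²⁺ ≡ 1 mol CaCO₃): 37,350 / 100.1 g/mol = 373.1 mol.
Mass of CaCl₂·2H₂O: 373.1 × 147 = 54,850 g.

54.8 kg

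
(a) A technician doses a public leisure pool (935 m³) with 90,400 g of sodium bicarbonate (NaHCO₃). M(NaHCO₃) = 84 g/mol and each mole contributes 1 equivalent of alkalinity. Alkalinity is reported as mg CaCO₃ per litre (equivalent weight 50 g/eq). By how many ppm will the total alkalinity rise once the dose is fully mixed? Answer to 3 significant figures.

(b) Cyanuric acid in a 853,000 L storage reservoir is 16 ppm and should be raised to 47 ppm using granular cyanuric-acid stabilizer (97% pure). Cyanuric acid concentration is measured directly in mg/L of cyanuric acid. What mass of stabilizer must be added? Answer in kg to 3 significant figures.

(a) 57.6 ppm; (b) 27.3 kg

(a) Volume: 935 m³ = 935,000 L.
(a) Moles of NaHCO₃: 90,400 g ÷ 84 g/mol = 1076 mol → 1076 eq of alkalinity.
(a) As CaCO₃: 1076 eq × 50 g/eq = 53,810 g.
(a) Rise: 53,810 g / 935,000 L × 1000 = 57.55 mg/L.

(b) CYA to add: (47 − 16) = 31 mg/L × 853,000 L = 26,440 g cyanuric acid.
(b) At 97% purity: 26,440 / 0.97 = 27,260 g product.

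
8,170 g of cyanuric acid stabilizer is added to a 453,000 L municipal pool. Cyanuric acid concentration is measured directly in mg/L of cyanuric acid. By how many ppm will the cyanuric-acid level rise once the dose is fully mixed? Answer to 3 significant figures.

18.0 ppm

Rise: 8,170 g / 453,000 L × 1000 = 18.04 mg/L.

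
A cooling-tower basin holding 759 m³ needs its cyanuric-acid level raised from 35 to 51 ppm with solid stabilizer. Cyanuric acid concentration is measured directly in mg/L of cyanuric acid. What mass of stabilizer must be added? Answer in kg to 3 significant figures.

12.1 kg

Volume: 759 m³ = 759,000 L.
CYA to add: (51 − 35) = 16 mg/L × 759,000 L = 12,140 g cyanuric acid.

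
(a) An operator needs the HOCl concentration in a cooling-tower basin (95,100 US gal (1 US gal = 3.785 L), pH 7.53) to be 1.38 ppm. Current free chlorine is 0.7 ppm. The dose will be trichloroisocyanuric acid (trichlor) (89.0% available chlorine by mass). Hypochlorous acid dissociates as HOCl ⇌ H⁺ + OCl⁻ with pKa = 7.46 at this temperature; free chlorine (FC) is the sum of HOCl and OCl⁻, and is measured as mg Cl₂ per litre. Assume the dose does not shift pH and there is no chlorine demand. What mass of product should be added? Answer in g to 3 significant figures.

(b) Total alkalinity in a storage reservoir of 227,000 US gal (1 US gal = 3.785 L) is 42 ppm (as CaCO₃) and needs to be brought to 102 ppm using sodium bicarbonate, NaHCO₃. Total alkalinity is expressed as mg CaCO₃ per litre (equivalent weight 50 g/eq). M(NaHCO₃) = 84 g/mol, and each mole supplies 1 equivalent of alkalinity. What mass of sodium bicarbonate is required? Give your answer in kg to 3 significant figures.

(a) 931 g; (b) 86.6 kg

(a) Volume: 95,100 US gal × 3.785 L/gal = 359,954 L.
(a) [OCl⁻]/[HOCl] = 10^(pH − pKa) = 10^(7.53 − 7.46) = 1.175; fraction as HOCl = 1/(1 + 1.175) = 0.4598.
(a) Free chlorine required for 1.38 ppm HOCl: 1.38 / 0.4598 = 3.001 ppm.
(a) FC to add: 3.001 − 0.7 = 2.301 mg/L as Cl₂.
(a) Cl₂ equivalent: 2.301 mg/L × 359,954 L = 828.4 g.
(a) Product at 89.0% available Cl: 828.4 / 0.89 = 930.8 g.

(b) Volume: 227,000 US gal × 3.785 L/gal = 859,195 L.
(b) Alkalinity to add: (102 − 42) = 60 mg/L as CaCO₃ × 859,195 L = 51,550 g as CaCO₃.
(b) Equivalents: 51,550 g ÷ 50 g/eq = 1031 eq.
(b) NaHCO₃ supplies 1 eq per mole → 1031 mol.
(b) Mass: 1031 mol × 84 g/mol = 86,610 g.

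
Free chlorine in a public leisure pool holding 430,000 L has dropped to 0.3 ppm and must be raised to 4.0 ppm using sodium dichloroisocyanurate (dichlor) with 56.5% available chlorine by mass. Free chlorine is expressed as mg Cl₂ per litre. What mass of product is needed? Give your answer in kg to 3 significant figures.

2.82 kg

Chlorine deficit: 4.0 − 0.3 = 3.7 ppm = 3.7 mg/L as Cl₂.
Cl₂ equivalent needed: 3.7 mg/L × 430,000 L = 1,591,000 mg = 1591 g.
Product at 56.5% available chlorine: 1591 / 0.565 = 2816 g.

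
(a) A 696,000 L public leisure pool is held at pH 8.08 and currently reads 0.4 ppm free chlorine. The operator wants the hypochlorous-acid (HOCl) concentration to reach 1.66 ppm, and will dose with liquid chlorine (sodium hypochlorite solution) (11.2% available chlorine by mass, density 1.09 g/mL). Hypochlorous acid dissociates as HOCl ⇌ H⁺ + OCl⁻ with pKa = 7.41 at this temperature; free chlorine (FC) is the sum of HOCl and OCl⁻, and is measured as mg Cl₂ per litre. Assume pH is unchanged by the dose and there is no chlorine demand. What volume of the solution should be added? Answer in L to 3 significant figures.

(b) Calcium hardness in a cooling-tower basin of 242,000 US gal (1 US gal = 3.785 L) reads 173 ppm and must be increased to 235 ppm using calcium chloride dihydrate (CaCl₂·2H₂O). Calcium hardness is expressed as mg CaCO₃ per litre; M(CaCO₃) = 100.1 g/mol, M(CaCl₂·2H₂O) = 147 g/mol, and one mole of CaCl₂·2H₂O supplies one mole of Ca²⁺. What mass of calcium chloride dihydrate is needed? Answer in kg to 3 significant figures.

(a) [OCl⁻]/[HOCl] = 10^(pH − pKa) = 10^(8.08 − 7.41) = 4.677; fraction as HOCl = 1/(1 + 4.677) = 0.1761.
(a) Free chlorine required for 1.66 ppm HOCl: 1.66 / 0.1761 = 9.424 ppm.
(a) FC to add: 9.424 − 0.4 = 9.024 mg/L as Cl₂.
(a) Cl₂ equivalent: 9.024 mg/L × 696,000 L = 6281 g.
(a) Product at 11.2% available Cl: 6281 / 0.112 = 56,080 g.
(a) Volume: 56,080 g ÷ 1.09 g/mL = 51,450 mL.

(b) Volume: 242,000 US gal × 3.785 L/gal = 915,970 L.
(b) Hardness to add: (235 − 173) = 62 mg/L as CaCO₃ × 915,970 L = 56,790 g as CaCO₃.
(b) Moles of Ca²⁺ (1 mol Ca²⁺ ≡ 1 mol CaCO₃): 56,790 / 100.1 g/mol = 567.3 mol.
(b) Mass of CaCl₂·2H₂O: 567.3 × 147 = 83,400 g.

(a) 51.4 L; (b) 83.4 kg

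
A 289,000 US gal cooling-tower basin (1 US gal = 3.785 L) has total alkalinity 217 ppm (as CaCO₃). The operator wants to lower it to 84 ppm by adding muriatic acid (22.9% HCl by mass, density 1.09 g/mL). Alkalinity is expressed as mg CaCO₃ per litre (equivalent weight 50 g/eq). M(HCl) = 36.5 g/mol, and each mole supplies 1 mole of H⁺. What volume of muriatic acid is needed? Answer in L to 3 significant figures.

425 L

Volume: 289,000 US gal × 3.785 L/gal = 1,093,865 L.
Alkalinity to neutralize: (217 − 84) = 133 mg/L as CaCO₃ × 1,093,865 L = 145,500 g as CaCO₃.
Equivalents of H⁺ required: 145,500 ÷ 50 g/eq = 2910 eq = 2910 mol HCl.
Mass of HCl: 2910 × 36.5 = 106,200 g.
Mass of 22.9% solution: 106,200 / 0.229 = 463,800 g.
Volume: 463,800 g ÷ 1.09 g/mL = 425,500 mL.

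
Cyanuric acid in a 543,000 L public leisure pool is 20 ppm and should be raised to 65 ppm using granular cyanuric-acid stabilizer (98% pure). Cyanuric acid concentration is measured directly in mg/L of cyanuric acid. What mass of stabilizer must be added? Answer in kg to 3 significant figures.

24.9 kg

CYA to add: (65 − 20) = 45 mg/L × 543,000 L = 24,440 g cyanuric acid.
At 98% purity: 24,440 / 0.98 = 24,930 g product.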